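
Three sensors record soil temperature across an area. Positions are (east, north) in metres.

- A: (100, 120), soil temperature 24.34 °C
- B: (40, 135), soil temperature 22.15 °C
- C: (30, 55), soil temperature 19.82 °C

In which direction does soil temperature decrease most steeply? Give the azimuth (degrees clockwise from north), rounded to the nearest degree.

Taking A as reference: B−A = (-60, 15, -2.19); C−A = (-70, -65, -4.52).
Solve a·Δx + b·Δy = ΔT: det = (-60)·(-65) − (-70)·15 = 4950.
∂T/∂x = [(-2.19)·(-65) − (-4.52)·15] / 4950 = +0.04245
∂T/∂y = [(-60)·(-4.52) − (-70)·(-2.19)] / 4950 = +0.02382
Steepest decrease is along −∇f: components (-0.04245 E, -0.02382 N).
Azimuth = atan2(-0.04245, -0.02382) = 240.7° ≈ 241°.

241°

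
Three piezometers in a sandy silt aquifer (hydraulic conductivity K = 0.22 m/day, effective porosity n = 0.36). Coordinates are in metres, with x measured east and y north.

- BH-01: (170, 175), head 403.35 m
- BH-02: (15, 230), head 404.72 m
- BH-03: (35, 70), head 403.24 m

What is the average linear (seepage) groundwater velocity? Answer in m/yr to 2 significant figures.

Differences from BH-01: to BH-02 (Δx, Δy, Δh) = (-155, 55, +1.37); to BH-03 = (-135, -105, -0.11).
Determinant of the coordinate differences = (-155)·(-105) − (-135)·55 = 23700.
∂h/∂x = [(+1.37)·(-105) − (-0.11)·55] / 23700 = -0.005814
∂h/∂y = [(-155)·(-0.11) − (-135)·(+1.37)] / 23700 = +0.008523
|∇h| = √(-0.005814² + 0.008523²) = 0.01032
Seepage velocity v = K·i/n = 0.22 × 0.01032 / 0.36 = 0.006307 m/day = 2.304 m/yr.

2.3 m/yr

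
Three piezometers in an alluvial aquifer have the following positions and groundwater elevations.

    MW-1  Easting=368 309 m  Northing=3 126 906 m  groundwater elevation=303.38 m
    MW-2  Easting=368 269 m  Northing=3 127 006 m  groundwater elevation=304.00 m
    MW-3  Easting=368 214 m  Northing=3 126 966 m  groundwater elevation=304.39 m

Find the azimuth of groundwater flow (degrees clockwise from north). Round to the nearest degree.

106°

With h = a·x + b·y + c and MW-1 as origin, the differences give:
  (-40)·a + 100·b = +0.62
  (-95)·a + 60·b = +1.01
Eliminate b (×60 and ×100, subtract): 7100·a = -63.800 → a = ∂h/∂x = -0.008986
Back-substitute: b = ∂h/∂y = +0.002606.
Flow direction (−∇h) has components (+0.008986 E, -0.002606 N).
Azimuth = atan2(E, N) = atan2(+0.008986, -0.002606) = 106.2° ≈ 106°.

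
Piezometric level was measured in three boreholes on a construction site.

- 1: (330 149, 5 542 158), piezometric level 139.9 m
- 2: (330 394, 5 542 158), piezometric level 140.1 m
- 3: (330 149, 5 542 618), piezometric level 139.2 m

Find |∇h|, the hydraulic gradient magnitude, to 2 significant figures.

∂h/∂x = (140.1 − 139.9) / (330394 − 330149) = +0.0008163
∂h/∂y = (139.2 − 139.9) / (5542618 − 5542158) = -0.001522
|∇h| = √(0.0008163² + -0.001522²) = 0.001727

0.0017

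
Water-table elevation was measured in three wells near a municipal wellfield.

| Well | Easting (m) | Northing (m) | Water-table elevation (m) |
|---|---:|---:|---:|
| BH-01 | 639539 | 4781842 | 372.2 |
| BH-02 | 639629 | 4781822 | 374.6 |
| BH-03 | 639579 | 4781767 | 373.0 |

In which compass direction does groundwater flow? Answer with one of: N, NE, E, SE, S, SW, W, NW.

W

With h = a·x + b·y + c and BH-01 as origin, the differences give:
  90·a + (-20)·b = +2.4
  40·a + (-75)·b = +0.8
Eliminate b (×(-75) and ×(-20), subtract): -5950·a = -164.00 → a = ∂h/∂x = +0.02756
Back-substitute: b = ∂h/∂y = +0.004034.
Flow = −∇h = (-0.02756 east, -0.004034 north), which points west.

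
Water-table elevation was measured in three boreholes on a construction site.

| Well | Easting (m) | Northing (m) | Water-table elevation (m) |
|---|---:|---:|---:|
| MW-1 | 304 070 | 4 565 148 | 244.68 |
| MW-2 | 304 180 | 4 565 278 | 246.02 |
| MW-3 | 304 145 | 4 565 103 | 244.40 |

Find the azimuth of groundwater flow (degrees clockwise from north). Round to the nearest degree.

Differences from MW-1: to MW-2 (Δx, Δy, Δh) = (110, 130, +1.34); to MW-3 = (75, -45, -0.28).
Solve a·Δx + b·Δy = Δh: det = 110·(-45) − 75·130 = -14700.
∂h/∂x = [(+1.34)·(-45) − (-0.28)·130] / -14700 = +0.001626
∂h/∂y = [110·(-0.28) − 75·(+1.34)] / -14700 = +0.008932
Flow direction (−∇h) has components (-0.001626 E, -0.008932 N).
Azimuth = atan2(E, N) = atan2(-0.001626, -0.008932) = 190.3° ≈ 190°.

190°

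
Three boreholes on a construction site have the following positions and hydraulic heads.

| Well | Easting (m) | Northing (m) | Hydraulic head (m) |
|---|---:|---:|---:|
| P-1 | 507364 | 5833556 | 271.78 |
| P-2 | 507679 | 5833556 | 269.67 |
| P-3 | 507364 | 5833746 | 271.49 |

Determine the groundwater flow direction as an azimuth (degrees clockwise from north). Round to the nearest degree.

077°

∂h/∂x = (269.67 − 271.78) / (507679 − 507364) = -0.006698
∂h/∂y = (271.49 − 271.78) / (5833746 − 5833556) = -0.001526
Flow direction (−∇h) has components (+0.006698 E, +0.001526 N).
Azimuth = atan2(E, N) = atan2(+0.006698, +0.001526) = 77.2° ≈ 077°.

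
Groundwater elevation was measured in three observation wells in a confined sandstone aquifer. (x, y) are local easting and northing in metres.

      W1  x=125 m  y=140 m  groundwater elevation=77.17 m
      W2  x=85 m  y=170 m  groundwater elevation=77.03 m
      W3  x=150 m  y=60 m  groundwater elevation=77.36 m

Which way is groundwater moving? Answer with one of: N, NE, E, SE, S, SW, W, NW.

NW

Differences from W1: to W2 (Δx, Δy, Δh) = (-40, 30, -0.14); to W3 = (25, -80, +0.19).
Solve a·Δx + b·Δy = Δh: det = (-40)·(-80) − 25·30 = 2450.
∂h/∂x = [(-0.14)·(-80) − (+0.19)·30] / 2450 = +0.002245
∂h/∂y = [(-40)·(+0.19) − 25·(-0.14)] / 2450 = -0.001673
Flow = −∇h = (-0.002245 east, +0.001673 north), which points northwest.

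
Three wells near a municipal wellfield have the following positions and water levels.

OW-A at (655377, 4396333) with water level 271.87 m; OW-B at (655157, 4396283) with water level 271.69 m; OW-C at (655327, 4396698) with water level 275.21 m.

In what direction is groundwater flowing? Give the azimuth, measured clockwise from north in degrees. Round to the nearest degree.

172°

Three-point gradient (reference OW-A): Δ to OW-B = (-220, -50, -0.18), Δ to OW-C = (-50, 365, +3.34).
∂h/∂x = -0.001223, ∂h/∂y = +0.008983 (det = -82800).
Flow direction (−∇h) has components (+0.001223 E, -0.008983 N).
Azimuth = atan2(E, N) = atan2(+0.001223, -0.008983) = 172.2° ≈ 172°.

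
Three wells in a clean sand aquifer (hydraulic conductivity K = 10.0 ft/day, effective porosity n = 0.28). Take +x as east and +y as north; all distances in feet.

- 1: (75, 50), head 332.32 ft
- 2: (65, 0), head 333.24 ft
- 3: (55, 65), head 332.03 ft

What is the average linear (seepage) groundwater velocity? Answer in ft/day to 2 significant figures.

With h = a·x + b·y + c and 1 as origin, the differences give:
  (-10)·a + (-50)·b = +0.92
  (-20)·a + 15·b = -0.29
Eliminate b (×15 and ×(-50), subtract): -1150·a = -0.700 → a = ∂h/∂x = +0.0006087
Back-substitute: b = ∂h/∂y = -0.01852.
|∇h| = √(0.0006087² + -0.01852²) = 0.01853
Seepage velocity v = K·i/n = 10.0 × 0.01853 / 0.28 = 0.6618 ft/day.

0.66 ft/day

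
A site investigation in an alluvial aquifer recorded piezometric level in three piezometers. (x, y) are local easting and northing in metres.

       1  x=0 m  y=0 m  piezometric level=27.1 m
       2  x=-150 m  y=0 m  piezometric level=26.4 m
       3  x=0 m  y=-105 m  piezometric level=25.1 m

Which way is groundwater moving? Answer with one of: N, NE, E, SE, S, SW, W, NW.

∂h/∂x = (26.4 − 27.1) / (-150 − 0) = +0.004667
∂h/∂y = (25.1 − 27.1) / (-105 − 0) = +0.01905
Flow = −∇h = (-0.004667 east, -0.01905 north), which points south.

S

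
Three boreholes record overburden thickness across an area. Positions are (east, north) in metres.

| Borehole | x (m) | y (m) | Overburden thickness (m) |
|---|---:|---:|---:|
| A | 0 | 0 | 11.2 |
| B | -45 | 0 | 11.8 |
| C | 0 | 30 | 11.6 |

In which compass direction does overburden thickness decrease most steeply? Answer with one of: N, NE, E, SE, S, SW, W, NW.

SE

∂d/∂x = (11.8 − 11.2) / (-45 − 0) = -0.01333
∂d/∂y = (11.6 − 11.2) / (30 − 0) = +0.01333
Steepest decrease is along −∇f = (+0.01333 E, -0.01333 N) → southeast.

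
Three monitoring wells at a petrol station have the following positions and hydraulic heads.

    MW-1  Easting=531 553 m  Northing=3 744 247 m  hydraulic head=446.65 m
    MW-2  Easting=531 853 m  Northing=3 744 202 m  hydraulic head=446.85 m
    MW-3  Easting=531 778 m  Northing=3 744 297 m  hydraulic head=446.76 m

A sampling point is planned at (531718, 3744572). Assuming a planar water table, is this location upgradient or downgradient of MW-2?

Taking MW-1 as reference: MW-2−MW-1 = (300, -45, +0.20); MW-3−MW-1 = (225, 50, +0.11).
Determinant of the coordinate differences = 300·50 − 225·(-45) = 25125.
∂h/∂x = [(+0.20)·50 − (+0.11)·(-45)] / 25125 = +0.0005950
∂h/∂y = [300·(+0.11) − 225·(+0.20)] / 25125 = -0.0004776
Head at (531718, 3744572) = 446.65 + (+0.0005950)·(165) + (-0.0004776)·(325) = 446.59 m.
That is lower than the 446.85 m at MW-2, so the point is downgradient.

downgradient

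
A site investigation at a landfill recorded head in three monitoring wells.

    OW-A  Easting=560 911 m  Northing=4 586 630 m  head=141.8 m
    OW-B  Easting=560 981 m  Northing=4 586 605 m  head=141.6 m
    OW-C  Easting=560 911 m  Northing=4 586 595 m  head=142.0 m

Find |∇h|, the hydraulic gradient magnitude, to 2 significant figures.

Differences from OW-A: to OW-B (Δx, Δy, Δh) = (70, -25, -0.2); to OW-C = (0, -35, +0.2).
Determinant of the coordinate differences = 70·(-35) − 0·(-25) = -2450.
∂h/∂x = [(-0.2)·(-35) − (+0.2)·(-25)] / -2450 = -0.004898
∂h/∂y = [70·(+0.2) − 0·(-0.2)] / -2450 = -0.005714
|∇h| = √(-0.004898² + -0.005714²) = 0.007526

0.0075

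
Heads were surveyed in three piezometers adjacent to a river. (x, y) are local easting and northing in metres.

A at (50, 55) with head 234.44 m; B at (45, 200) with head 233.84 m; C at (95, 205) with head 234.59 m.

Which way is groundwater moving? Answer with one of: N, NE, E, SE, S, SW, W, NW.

Taking A as reference: B−A = (-5, 145, -0.60); C−A = (45, 150, +0.15).
Solve a·Δx + b·Δy = Δh: det = (-5)·150 − 45·145 = -7275.
∂h/∂x = [(-0.60)·150 − (+0.15)·145] / -7275 = +0.01536
∂h/∂y = [(-5)·(+0.15) − 45·(-0.60)] / -7275 = -0.003608
Flow = −∇h = (-0.01536 east, +0.003608 north), which points west.

W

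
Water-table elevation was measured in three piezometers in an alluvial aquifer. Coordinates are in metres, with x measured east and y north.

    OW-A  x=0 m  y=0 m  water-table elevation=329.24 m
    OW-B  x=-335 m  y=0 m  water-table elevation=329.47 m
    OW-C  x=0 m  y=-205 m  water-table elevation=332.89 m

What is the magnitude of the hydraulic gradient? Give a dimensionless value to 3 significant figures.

∂h/∂x = (329.47 − 329.24) / (-335 − 0) = -0.0006866
∂h/∂y = (332.89 − 329.24) / (-205 − 0) = -0.01780
|∇h| = √(-0.0006866² + -0.01780²) = 0.01781

0.0178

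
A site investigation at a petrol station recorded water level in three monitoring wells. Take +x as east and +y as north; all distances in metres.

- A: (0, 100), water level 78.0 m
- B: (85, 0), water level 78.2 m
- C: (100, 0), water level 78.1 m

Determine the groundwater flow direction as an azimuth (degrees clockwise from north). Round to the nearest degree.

Three-point gradient (reference A): Δ to B = (85, -100, +0.2), Δ to C = (100, -100, +0.1).
∂h/∂x = -0.006667, ∂h/∂y = -0.007667 (det = 1500).
Flow direction (−∇h) has components (+0.006667 E, +0.007667 N).
Azimuth = atan2(E, N) = atan2(+0.006667, +0.007667) = 41.0° ≈ 041°.

041°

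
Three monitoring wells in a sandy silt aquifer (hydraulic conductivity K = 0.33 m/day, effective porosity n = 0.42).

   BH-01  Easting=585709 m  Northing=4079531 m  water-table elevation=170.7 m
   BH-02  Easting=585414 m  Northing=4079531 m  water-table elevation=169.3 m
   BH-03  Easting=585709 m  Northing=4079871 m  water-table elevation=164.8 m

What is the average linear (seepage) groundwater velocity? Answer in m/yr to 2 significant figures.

∂h/∂x = (169.3 − 170.7) / (585414 − 585709) = +0.004746
∂h/∂y = (164.8 − 170.7) / (4079871 − 4079531) = -0.01735
|∇h| = √(0.004746² + -0.01735²) = 0.01799
Seepage velocity v = K·i/n = 0.33 × 0.01799 / 0.42 = 0.01413 m/day = 5.161 m/yr.

5.2 m/yr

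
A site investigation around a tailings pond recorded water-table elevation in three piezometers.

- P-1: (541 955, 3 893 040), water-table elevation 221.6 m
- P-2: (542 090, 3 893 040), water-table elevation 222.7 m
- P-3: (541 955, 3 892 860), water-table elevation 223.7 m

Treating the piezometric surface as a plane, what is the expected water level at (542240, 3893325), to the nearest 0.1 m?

220.6 m

∂h/∂x = (222.7 − 221.6) / (542090 − 541955) = +0.008148
∂h/∂y = (223.7 − 221.6) / (3892860 − 3893040) = -0.01167
h(542240, 3893325) = 221.6 + (+0.008148)·(285) + (-0.01167)·(285) = 221.6 +2.322 -3.325 = 220.597 m.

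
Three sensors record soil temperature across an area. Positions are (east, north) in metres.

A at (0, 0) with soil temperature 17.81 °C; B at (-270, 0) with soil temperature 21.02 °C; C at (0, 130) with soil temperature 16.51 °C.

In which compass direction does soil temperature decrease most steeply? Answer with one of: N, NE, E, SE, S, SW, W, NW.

∂T/∂x = (21.02 − 17.81) / (-270 − 0) = -0.01189
∂T/∂y = (16.51 − 17.81) / (130 − 0) = -0.010000
Steepest decrease is along −∇f = (+0.01189 E, +0.010000 N) → northeast.

NE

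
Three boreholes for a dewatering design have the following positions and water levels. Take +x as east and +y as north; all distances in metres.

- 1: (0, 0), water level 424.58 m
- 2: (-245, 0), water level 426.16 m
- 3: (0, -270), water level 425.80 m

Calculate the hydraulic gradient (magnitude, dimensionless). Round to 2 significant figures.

∂h/∂x = (426.16 − 424.58) / (-245 − 0) = -0.006449
∂h/∂y = (425.80 − 424.58) / (-270 − 0) = -0.004519
|∇h| = √(-0.006449² + -0.004519²) = 0.007875

0.0079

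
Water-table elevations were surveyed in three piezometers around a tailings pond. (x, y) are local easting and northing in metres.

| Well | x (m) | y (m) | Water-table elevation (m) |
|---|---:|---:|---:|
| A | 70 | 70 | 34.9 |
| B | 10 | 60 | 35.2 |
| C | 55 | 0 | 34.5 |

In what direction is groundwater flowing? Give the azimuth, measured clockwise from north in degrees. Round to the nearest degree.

139°

Differences from A: to B (Δx, Δy, Δh) = (-60, -10, +0.3); to C = (-15, -70, -0.4).
Solve a·Δx + b·Δy = Δh: det = (-60)·(-70) − (-15)·(-10) = 4050.
∂h/∂x = [(+0.3)·(-70) − (-0.4)·(-10)] / 4050 = -0.006173
∂h/∂y = [(-60)·(-0.4) − (-15)·(+0.3)] / 4050 = +0.007037
Flow direction (−∇h) has components (+0.006173 E, -0.007037 N).
Azimuth = atan2(E, N) = atan2(+0.006173, -0.007037) = 138.7° ≈ 139°.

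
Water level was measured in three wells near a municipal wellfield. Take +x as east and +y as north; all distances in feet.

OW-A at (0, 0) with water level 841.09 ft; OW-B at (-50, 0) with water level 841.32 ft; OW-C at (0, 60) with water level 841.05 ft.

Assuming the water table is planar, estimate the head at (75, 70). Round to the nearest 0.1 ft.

∂h/∂x = (841.32 − 841.09) / (-50 − 0) = -0.004600
∂h/∂y = (841.05 − 841.09) / (60 − 0) = -0.0006667
h(75, 70) = 841.09 + (-0.004600)·(75) + (-0.0006667)·(70) = 841.09 -0.345 -0.047 = 840.698 ft.

840.7 ft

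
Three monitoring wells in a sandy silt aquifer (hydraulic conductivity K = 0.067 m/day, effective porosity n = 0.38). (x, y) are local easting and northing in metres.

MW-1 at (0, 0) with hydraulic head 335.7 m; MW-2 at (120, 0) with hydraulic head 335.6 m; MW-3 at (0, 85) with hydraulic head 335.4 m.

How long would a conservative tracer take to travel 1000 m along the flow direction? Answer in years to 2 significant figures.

∂h/∂x = (335.6 − 335.7) / (120 − 0) = -0.0008333
∂h/∂y = (335.4 − 335.7) / (85 − 0) = -0.003529
|∇h| = √(-0.0008333² + -0.003529²) = 0.003626
Seepage velocity v = K·i/n = 0.067 × 0.003626 / 0.38 = 0.0006393 m/day.
t = 1000 / 0.0006393 = 1.564e+06 days = 4.28e+03 years.

4300 years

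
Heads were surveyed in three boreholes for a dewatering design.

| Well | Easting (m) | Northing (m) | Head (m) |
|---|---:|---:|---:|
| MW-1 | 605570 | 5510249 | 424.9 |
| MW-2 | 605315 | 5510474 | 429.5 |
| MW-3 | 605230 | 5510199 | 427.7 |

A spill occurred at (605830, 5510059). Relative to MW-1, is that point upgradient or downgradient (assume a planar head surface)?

Taking MW-1 as reference: MW-2−MW-1 = (-255, 225, +4.6); MW-3−MW-1 = (-340, -50, +2.8).
Determinant of the coordinate differences = (-255)·(-50) − (-340)·225 = 89250.
∂h/∂x = [(+4.6)·(-50) − (+2.8)·225] / 89250 = -0.009636
∂h/∂y = [(-255)·(+2.8) − (-340)·(+4.6)] / 89250 = +0.009524
Head at (605830, 5510059) = 424.9 + (-0.009636)·(260) + (+0.009524)·(-190) = 420.59 m.
That is lower than the 424.9 m at MW-1, so the point is downgradient.

downgradient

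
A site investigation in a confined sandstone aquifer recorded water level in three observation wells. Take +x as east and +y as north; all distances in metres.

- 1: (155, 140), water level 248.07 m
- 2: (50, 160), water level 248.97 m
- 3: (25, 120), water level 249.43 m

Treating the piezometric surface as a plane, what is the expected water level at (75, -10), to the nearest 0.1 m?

Taking 1 as reference: 2−1 = (-105, 20, +0.90); 3−1 = (-130, -20, +1.36).
Determinant of the coordinate differences = (-105)·(-20) − (-130)·20 = 4700.
∂h/∂x = [(+0.90)·(-20) − (+1.36)·20] / 4700 = -0.009617
∂h/∂y = [(-105)·(+1.36) − (-130)·(+0.90)] / 4700 = -0.005489
h(75, -10) = 248.07 + (-0.009617)·(-80) + (-0.005489)·(-150) = 248.07 +0.769 +0.823 = 249.663 m.

249.7 m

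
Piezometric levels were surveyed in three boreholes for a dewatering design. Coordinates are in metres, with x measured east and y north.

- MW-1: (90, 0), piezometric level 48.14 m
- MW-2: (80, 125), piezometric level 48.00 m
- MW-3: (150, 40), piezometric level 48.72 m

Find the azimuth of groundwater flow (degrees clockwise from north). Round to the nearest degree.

272°

Taking MW-1 as reference: MW-2−MW-1 = (-10, 125, -0.14); MW-3−MW-1 = (60, 40, +0.58).
Determinant of the coordinate differences = (-10)·40 − 60·125 = -7900.
∂h/∂x = [(-0.14)·40 − (+0.58)·125] / -7900 = +0.009886
∂h/∂y = [(-10)·(+0.58) − 60·(-0.14)] / -7900 = -0.0003291
Flow direction (−∇h) has components (-0.009886 E, +0.0003291 N).
Azimuth = atan2(E, N) = atan2(-0.009886, +0.0003291) = 271.9° ≈ 272°.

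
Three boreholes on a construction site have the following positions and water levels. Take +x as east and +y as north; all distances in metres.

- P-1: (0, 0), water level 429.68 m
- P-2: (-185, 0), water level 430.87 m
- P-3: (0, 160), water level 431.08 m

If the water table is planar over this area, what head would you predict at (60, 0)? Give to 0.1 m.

∂h/∂x = (430.87 − 429.68) / (-185 − 0) = -0.006432
∂h/∂y = (431.08 − 429.68) / (160 − 0) = +0.008750
h(60, 0) = 429.68 + (-0.006432)·(60) + (+0.008750)·(0) = 429.68 -0.386 +0.000 = 429.294 m.

429.3 m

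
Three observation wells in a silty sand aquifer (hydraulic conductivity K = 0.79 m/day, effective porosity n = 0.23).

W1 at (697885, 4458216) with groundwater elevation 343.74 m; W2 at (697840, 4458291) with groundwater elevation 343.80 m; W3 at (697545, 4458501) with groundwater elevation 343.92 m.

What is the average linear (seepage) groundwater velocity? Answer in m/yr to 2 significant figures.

With h = a·x + b·y + c and W1 as origin, the differences give:
  (-45)·a + 75·b = +0.06
  (-340)·a + 285·b = +0.18
Eliminate b (×285 and ×75, subtract): 12675·a = 3.600 → a = ∂h/∂x = +0.0002840
Back-substitute: b = ∂h/∂y = +0.0009704.
|∇h| = √(0.0002840² + 0.0009704²) = 0.001011
Seepage velocity v = K·i/n = 0.79 × 0.001011 / 0.23 = 0.003473 m/day = 1.269 m/yr.

1.3 m/yr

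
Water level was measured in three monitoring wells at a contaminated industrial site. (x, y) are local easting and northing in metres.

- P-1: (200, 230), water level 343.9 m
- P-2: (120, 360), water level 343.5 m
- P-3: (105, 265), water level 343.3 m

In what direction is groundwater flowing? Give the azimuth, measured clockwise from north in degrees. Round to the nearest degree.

261°

Taking P-1 as reference: P-2−P-1 = (-80, 130, -0.4); P-3−P-1 = (-95, 35, -0.6).
Determinant of the coordinate differences = (-80)·35 − (-95)·130 = 9550.
∂h/∂x = [(-0.4)·35 − (-0.6)·130] / 9550 = +0.006702
∂h/∂y = [(-80)·(-0.6) − (-95)·(-0.4)] / 9550 = +0.001047
Flow direction (−∇h) has components (-0.006702 E, -0.001047 N).
Azimuth = atan2(E, N) = atan2(-0.006702, -0.001047) = 261.1° ≈ 261°.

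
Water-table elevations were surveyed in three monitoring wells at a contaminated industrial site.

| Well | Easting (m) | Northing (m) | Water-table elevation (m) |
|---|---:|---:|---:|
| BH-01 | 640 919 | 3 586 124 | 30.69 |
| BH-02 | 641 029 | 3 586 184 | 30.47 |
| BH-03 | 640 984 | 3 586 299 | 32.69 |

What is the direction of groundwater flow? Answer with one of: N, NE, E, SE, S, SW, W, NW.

With h = a·x + b·y + c and BH-01 as origin, the differences give:
  110·a + 60·b = -0.22
  65·a + 175·b = +2.00
Eliminate b (×175 and ×60, subtract): 15350·a = -158.500 → a = ∂h/∂x = -0.01033
Back-substitute: b = ∂h/∂y = +0.01526.
Flow = −∇h = (+0.01033 east, -0.01526 north), which points southeast.

SE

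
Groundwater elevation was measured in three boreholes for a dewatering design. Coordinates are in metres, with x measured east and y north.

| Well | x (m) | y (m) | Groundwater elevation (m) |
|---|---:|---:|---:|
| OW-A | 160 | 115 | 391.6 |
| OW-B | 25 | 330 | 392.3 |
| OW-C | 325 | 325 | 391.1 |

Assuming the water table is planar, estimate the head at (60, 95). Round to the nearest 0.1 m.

392.0 m

Taking OW-A as reference: OW-B−OW-A = (-135, 215, +0.7); OW-C−OW-A = (165, 210, -0.5).
Determinant of the coordinate differences = (-135)·210 − 165·215 = -63825.
∂h/∂x = [(+0.7)·210 − (-0.5)·215] / -63825 = -0.003987
∂h/∂y = [(-135)·(-0.5) − 165·(+0.7)] / -63825 = +0.0007521
h(60, 95) = 391.6 + (-0.003987)·(-100) + (+0.0007521)·(-20) = 391.6 +0.399 -0.015 = 391.984 m.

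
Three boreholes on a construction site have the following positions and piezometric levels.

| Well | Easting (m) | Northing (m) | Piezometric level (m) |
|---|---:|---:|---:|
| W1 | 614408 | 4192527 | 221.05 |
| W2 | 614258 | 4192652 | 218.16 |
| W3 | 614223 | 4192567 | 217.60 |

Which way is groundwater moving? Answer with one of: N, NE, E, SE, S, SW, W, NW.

Differences from W1: to W2 (Δx, Δy, Δh) = (-150, 125, -2.89); to W3 = (-185, 40, -3.45).
Solve a·Δx + b·Δy = Δh: det = (-150)·40 − (-185)·125 = 17125.
∂h/∂x = [(-2.89)·40 − (-3.45)·125] / 17125 = +0.01843
∂h/∂y = [(-150)·(-3.45) − (-185)·(-2.89)] / 17125 = -0.001001
Flow = −∇h = (-0.01843 east, +0.001001 north), which points west.

W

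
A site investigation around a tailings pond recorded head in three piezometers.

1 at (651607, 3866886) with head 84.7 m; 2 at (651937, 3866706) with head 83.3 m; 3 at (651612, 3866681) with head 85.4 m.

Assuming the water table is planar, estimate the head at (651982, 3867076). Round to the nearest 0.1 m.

With h = a·x + b·y + c and 1 as origin, the differences give:
  330·a + (-180)·b = -1.4
  5·a + (-205)·b = +0.7
Eliminate b (×(-205) and ×(-180), subtract): -66750·a = 413.00 → a = ∂h/∂x = -0.006187
Back-substitute: b = ∂h/∂y = -0.003566.
h(651982, 3867076) = 84.7 + (-0.006187)·(375) + (-0.003566)·(190) = 84.7 -2.320 -0.677 = 81.702 m.

81.7 m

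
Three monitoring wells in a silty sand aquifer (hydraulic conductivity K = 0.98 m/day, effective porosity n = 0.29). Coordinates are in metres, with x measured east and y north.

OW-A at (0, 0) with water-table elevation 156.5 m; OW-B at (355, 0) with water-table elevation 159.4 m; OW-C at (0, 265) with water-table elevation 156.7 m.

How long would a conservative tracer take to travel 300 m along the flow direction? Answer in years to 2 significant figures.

30 years

∂h/∂x = (159.4 − 156.5) / (355 − 0) = +0.008169
∂h/∂y = (156.7 − 156.5) / (265 − 0) = +0.0007547
|∇h| = √(0.008169² + 0.0007547²) = 0.008204
Seepage velocity v = K·i/n = 0.98 × 0.008204 / 0.29 = 0.02772 m/day.
t = 300 / 0.02772 = 1.082e+04 days = 29.6 years.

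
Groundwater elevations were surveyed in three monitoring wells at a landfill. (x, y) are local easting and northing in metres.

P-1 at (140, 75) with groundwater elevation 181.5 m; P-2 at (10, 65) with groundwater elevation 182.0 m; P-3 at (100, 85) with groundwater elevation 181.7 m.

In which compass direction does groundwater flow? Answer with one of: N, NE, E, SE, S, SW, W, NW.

SE

Differences from P-1: to P-2 (Δx, Δy, Δh) = (-130, -10, +0.5); to P-3 = (-40, 10, +0.2).
Determinant of the coordinate differences = (-130)·10 − (-40)·(-10) = -1700.
∂h/∂x = [(+0.5)·10 − (+0.2)·(-10)] / -1700 = -0.004118
∂h/∂y = [(-130)·(+0.2) − (-40)·(+0.5)] / -1700 = +0.003529
Flow = −∇h = (+0.004118 east, -0.003529 north), which points southeast.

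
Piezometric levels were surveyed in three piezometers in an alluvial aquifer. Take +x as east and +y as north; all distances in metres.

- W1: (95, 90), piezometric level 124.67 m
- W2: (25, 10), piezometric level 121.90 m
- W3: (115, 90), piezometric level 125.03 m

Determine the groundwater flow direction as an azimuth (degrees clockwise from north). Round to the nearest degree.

224°

With h = a·x + b·y + c and W1 as origin, the differences give:
  (-70)·a + (-80)·b = -2.77
  20·a + 0·b = +0.36
Eliminate b (×0 and ×(-80), subtract): 1600·a = 28.800 → a = ∂h/∂x = +0.01800
Back-substitute: b = ∂h/∂y = +0.01887.
Flow direction (−∇h) has components (-0.01800 E, -0.01887 N).
Azimuth = atan2(E, N) = atan2(-0.01800, -0.01887) = 223.6° ≈ 224°.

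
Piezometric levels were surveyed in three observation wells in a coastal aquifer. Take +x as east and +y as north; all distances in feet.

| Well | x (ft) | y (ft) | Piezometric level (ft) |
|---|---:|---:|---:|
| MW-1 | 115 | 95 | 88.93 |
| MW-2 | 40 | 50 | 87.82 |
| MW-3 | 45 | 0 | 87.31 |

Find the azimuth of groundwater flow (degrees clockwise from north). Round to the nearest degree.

Three-point gradient (reference MW-1): Δ to MW-2 = (-75, -45, -1.11), Δ to MW-3 = (-70, -95, -1.62).
∂h/∂x = +0.008189, ∂h/∂y = +0.01102 (det = 3975).
Flow direction (−∇h) has components (-0.008189 E, -0.01102 N).
Azimuth = atan2(E, N) = atan2(-0.008189, -0.01102) = 216.6° ≈ 217°.

217°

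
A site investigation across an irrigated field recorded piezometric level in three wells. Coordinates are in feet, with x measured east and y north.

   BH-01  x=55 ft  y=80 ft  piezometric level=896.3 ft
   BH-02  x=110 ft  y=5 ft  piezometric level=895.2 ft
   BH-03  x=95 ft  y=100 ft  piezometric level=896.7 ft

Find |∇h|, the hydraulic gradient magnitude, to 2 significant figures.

With h = a·x + b·y + c and BH-01 as origin, the differences give:
  55·a + (-75)·b = -1.1
  40·a + 20·b = +0.4
Eliminate b (×20 and ×(-75), subtract): 4100·a = 8.00 → a = ∂h/∂x = +0.001951
Back-substitute: b = ∂h/∂y = +0.01610.
|∇h| = √(0.001951² + 0.01610²) = 0.01622

0.016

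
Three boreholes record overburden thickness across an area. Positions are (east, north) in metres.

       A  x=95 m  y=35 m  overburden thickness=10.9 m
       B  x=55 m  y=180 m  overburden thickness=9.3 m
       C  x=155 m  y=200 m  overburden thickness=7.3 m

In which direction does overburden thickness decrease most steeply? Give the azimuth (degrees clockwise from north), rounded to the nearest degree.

047°

Differences from A: to B (Δx, Δy, Δh) = (-40, 145, -1.6); to C = (60, 165, -3.6).
Determinant of the coordinate differences = (-40)·165 − 60·145 = -15300.
∂d/∂x = [(-1.6)·165 − (-3.6)·145] / -15300 = -0.01686
∂d/∂y = [(-40)·(-3.6) − 60·(-1.6)] / -15300 = -0.01569
Steepest decrease is along −∇f: components (+0.01686 E, +0.01569 N).
Azimuth = atan2(+0.01686, +0.01569) = 47.1° ≈ 047°.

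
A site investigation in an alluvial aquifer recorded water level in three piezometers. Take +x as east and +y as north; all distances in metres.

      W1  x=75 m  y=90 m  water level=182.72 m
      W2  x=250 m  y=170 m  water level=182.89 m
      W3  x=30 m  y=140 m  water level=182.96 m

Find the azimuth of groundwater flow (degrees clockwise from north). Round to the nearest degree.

168°

Differences from W1: to W2 (Δx, Δy, Δh) = (175, 80, +0.17); to W3 = (-45, 50, +0.24).
Solve a·Δx + b·Δy = Δh: det = 175·50 − (-45)·80 = 12350.
∂h/∂x = [(+0.17)·50 − (+0.24)·80] / 12350 = -0.0008664
∂h/∂y = [175·(+0.24) − (-45)·(+0.17)] / 12350 = +0.004020
Flow direction (−∇h) has components (+0.0008664 E, -0.004020 N).
Azimuth = atan2(E, N) = atan2(+0.0008664, -0.004020) = 167.8° ≈ 168°.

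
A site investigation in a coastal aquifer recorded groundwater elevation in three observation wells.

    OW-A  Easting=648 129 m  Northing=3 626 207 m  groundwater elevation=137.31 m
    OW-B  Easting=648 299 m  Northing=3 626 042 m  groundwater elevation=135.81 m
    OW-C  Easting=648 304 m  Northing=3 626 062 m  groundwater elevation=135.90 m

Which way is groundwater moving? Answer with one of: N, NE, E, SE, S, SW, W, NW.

SE

Differences from OW-A: to OW-B (Δx, Δy, Δh) = (170, -165, -1.50); to OW-C = (175, -145, -1.41).
Determinant of the coordinate differences = 170·(-145) − 175·(-165) = 4225.
∂h/∂x = [(-1.50)·(-145) − (-1.41)·(-165)] / 4225 = -0.003586
∂h/∂y = [170·(-1.41) − 175·(-1.50)] / 4225 = +0.005396
Flow = −∇h = (+0.003586 east, -0.005396 north), which points southeast.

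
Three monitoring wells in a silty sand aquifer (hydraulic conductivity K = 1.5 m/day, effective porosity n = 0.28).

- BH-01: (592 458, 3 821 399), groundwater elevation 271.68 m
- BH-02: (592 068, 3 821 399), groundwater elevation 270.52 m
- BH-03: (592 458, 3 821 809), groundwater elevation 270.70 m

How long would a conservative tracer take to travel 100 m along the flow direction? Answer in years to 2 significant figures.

13 years

∂h/∂x = (270.52 − 271.68) / (592068 − 592458) = +0.002974
∂h/∂y = (270.70 − 271.68) / (3821809 − 3821399) = -0.002390
|∇h| = √(0.002974² + -0.002390²) = 0.003815
Seepage velocity v = K·i/n = 1.5 × 0.003815 / 0.28 = 0.02044 m/day.
t = 100 / 0.02044 = 4892 days = 13.4 years.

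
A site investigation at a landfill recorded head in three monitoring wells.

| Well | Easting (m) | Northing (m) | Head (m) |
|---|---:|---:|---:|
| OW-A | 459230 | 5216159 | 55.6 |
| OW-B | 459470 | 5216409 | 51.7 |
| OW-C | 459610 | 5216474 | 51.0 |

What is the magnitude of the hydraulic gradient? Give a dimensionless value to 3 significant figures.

0.0199

Differences from OW-A: to OW-B (Δx, Δy, Δh) = (240, 250, -3.9); to OW-C = (380, 315, -4.6).
Solve a·Δx + b·Δy = Δh: det = 240·315 − 380·250 = -19400.
∂h/∂x = [(-3.9)·315 − (-4.6)·250] / -19400 = +0.004046
∂h/∂y = [240·(-4.6) − 380·(-3.9)] / -19400 = -0.01948
|∇h| = √(0.004046² + -0.01948²) = 0.0199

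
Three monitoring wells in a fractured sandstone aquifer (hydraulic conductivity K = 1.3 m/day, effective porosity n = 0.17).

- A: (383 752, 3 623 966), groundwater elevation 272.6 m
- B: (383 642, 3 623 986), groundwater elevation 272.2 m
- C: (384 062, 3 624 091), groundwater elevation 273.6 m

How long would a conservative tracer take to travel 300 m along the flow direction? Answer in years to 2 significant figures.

Taking A as reference: B−A = (-110, 20, -0.4); C−A = (310, 125, +1.0).
Solve a·Δx + b·Δy = Δh: det = (-110)·125 − 310·20 = -19950.
∂h/∂x = [(-0.4)·125 − (+1.0)·20] / -19950 = +0.003509
∂h/∂y = [(-110)·(+1.0) − 310·(-0.4)] / -19950 = -0.0007018
|∇h| = √(0.003509² + -0.0007018²) = 0.003578
Seepage velocity v = K·i/n = 1.3 × 0.003578 / 0.17 = 0.02736 m/day.
t = 300 / 0.02736 = 1.096e+04 days = 30 years.

30 years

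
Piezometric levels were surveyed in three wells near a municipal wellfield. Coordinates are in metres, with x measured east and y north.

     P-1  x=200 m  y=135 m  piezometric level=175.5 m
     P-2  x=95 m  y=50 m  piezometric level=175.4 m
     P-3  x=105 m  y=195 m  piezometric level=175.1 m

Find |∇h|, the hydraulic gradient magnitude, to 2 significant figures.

With h = a·x + b·y + c and P-1 as origin, the differences give:
  (-105)·a + (-85)·b = -0.1
  (-95)·a + 60·b = -0.4
Eliminate b (×60 and ×(-85), subtract): -14375·a = -40.00 → a = ∂h/∂x = +0.002783
Back-substitute: b = ∂h/∂y = -0.002261.
|∇h| = √(0.002783² + -0.002261²) = 0.003586

0.0036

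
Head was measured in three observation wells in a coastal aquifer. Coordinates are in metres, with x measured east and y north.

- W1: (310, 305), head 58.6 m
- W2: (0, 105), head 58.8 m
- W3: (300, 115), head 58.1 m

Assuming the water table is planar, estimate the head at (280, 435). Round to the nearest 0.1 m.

Differences from W1: to W2 (Δx, Δy, Δh) = (-310, -200, +0.2); to W3 = (-10, -190, -0.5).
Solve a·Δx + b·Δy = Δh: det = (-310)·(-190) − (-10)·(-200) = 56900.
∂h/∂x = [(+0.2)·(-190) − (-0.5)·(-200)] / 56900 = -0.002425
∂h/∂y = [(-310)·(-0.5) − (-10)·(+0.2)] / 56900 = +0.002759
h(280, 435) = 58.6 + (-0.002425)·(-30) + (+0.002759)·(130) = 58.6 +0.073 +0.359 = 59.031 m.

59.0 m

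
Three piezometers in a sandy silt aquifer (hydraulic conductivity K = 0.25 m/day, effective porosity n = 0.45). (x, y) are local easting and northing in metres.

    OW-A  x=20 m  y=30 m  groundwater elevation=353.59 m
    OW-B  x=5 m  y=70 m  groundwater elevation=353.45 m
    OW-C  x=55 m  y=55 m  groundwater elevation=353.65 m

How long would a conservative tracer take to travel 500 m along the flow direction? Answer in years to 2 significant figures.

Three-point gradient (reference OW-A): Δ to OW-B = (-15, 40, -0.14), Δ to OW-C = (35, 25, +0.06).
∂h/∂x = +0.003324, ∂h/∂y = -0.002254 (det = -1775).
|∇h| = √(0.003324² + -0.002254²) = 0.004016
Seepage velocity v = K·i/n = 0.25 × 0.004016 / 0.45 = 0.002231 m/day.
t = 500 / 0.002231 = 2.241e+05 days = 614 years.

610 years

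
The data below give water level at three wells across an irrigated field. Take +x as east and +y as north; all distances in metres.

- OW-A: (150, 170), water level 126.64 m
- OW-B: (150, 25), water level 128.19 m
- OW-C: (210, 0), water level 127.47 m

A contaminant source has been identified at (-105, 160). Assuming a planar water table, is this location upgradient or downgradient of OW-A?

Taking OW-A as reference: OW-B−OW-A = (0, -145, +1.55); OW-C−OW-A = (60, -170, +0.83).
Solve a·Δx + b·Δy = Δh: det = 0·(-170) − 60·(-145) = 8700.
∂h/∂x = [(+1.55)·(-170) − (+0.83)·(-145)] / 8700 = -0.01645
∂h/∂y = [0·(+0.83) − 60·(+1.55)] / 8700 = -0.01069
Head at (-105, 160) = 126.64 + (-0.01645)·(-255) + (-0.01069)·(-10) = 130.94 m.
That is higher than the 126.64 m at OW-A, so the point is upgradient.

upgradient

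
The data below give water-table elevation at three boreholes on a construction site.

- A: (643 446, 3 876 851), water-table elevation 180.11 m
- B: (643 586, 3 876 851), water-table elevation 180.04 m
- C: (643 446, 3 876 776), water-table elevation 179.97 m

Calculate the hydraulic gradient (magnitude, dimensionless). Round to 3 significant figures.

0.00193

∂h/∂x = (180.04 − 180.11) / (643586 − 643446) = -0.0005000
∂h/∂y = (179.97 − 180.11) / (3876776 − 3876851) = +0.001867
|∇h| = √(-0.0005000² + 0.001867²) = 0.001933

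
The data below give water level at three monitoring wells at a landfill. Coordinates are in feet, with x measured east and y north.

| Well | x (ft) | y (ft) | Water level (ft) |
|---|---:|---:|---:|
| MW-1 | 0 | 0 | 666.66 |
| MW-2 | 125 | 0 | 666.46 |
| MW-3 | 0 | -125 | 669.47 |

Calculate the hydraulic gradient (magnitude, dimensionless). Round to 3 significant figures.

0.0225

∂h/∂x = (666.46 − 666.66) / (125 − 0) = -0.001600
∂h/∂y = (669.47 − 666.66) / (-125 − 0) = -0.02248
|∇h| = √(-0.001600² + -0.02248²) = 0.02254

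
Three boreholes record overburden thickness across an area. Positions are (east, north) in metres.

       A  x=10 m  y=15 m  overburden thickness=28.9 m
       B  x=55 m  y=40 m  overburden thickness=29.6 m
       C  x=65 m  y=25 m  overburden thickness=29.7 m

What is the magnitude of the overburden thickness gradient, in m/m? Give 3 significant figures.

0.0143 m/m

Differences from A: to B (Δx, Δy, Δh) = (45, 25, +0.7); to C = (55, 10, +0.8).
Solve a·Δx + b·Δy = Δd: det = 45·10 − 55·25 = -925.
∂d/∂x = [(+0.7)·10 − (+0.8)·25] / -925 = +0.01405
∂d/∂y = [45·(+0.8) − 55·(+0.7)] / -925 = +0.002703
|∇f| = √(0.01405² + 0.002703²) = 0.01431 m/m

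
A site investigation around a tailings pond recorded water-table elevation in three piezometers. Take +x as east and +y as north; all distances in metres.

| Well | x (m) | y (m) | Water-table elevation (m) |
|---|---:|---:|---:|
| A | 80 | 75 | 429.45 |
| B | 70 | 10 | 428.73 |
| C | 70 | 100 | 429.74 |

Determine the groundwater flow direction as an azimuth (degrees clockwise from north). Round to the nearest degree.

Taking A as reference: B−A = (-10, -65, -0.72); C−A = (-10, 25, +0.29).
Solve a·Δx + b·Δy = Δh: det = (-10)·25 − (-10)·(-65) = -900.
∂h/∂x = [(-0.72)·25 − (+0.29)·(-65)] / -900 = -0.0009444
∂h/∂y = [(-10)·(+0.29) − (-10)·(-0.72)] / -900 = +0.01122
Flow direction (−∇h) has components (+0.0009444 E, -0.01122 N).
Azimuth = atan2(E, N) = atan2(+0.0009444, -0.01122) = 175.2° ≈ 175°.

175°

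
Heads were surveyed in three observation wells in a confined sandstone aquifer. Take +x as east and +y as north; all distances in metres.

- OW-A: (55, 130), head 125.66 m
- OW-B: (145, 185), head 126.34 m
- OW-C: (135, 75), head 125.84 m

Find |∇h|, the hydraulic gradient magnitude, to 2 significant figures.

Differences from OW-A: to OW-B (Δx, Δy, Δh) = (90, 55, +0.68); to OW-C = (80, -55, +0.18).
Solve a·Δx + b·Δy = Δh: det = 90·(-55) − 80·55 = -9350.
∂h/∂x = [(+0.68)·(-55) − (+0.18)·55] / -9350 = +0.005059
∂h/∂y = [90·(+0.18) − 80·(+0.68)] / -9350 = +0.004086
|∇h| = √(0.005059² + 0.004086²) = 0.006503

0.0065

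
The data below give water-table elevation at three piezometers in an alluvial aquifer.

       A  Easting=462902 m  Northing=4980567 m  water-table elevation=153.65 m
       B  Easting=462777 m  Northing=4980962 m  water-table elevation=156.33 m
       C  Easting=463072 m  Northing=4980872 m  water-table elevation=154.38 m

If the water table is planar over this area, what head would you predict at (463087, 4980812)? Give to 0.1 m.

154.0 m

Differences from A: to B (Δx, Δy, Δh) = (-125, 395, +2.68); to C = (170, 305, +0.73).
Determinant of the coordinate differences = (-125)·305 − 170·395 = -105275.
∂h/∂x = [(+2.68)·305 − (+0.73)·395] / -105275 = -0.005025
∂h/∂y = [(-125)·(+0.73) − 170·(+2.68)] / -105275 = +0.005194
h(463087, 4980812) = 153.65 + (-0.005025)·(185) + (+0.005194)·(245) = 153.65 -0.930 +1.273 = 153.993 m.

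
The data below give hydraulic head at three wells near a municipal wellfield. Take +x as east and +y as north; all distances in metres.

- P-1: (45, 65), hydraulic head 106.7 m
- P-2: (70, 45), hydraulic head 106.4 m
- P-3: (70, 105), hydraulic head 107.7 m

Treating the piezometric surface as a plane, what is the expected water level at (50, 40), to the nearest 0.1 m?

Differences from P-1: to P-2 (Δx, Δy, Δh) = (25, -20, -0.3); to P-3 = (25, 40, +1.0).
Determinant of the coordinate differences = 25·40 − 25·(-20) = 1500.
∂h/∂x = [(-0.3)·40 − (+1.0)·(-20)] / 1500 = +0.005333
∂h/∂y = [25·(+1.0) − 25·(-0.3)] / 1500 = +0.02167
h(50, 40) = 106.7 + (+0.005333)·(5) + (+0.02167)·(-25) = 106.7 +0.027 -0.542 = 106.185 m.

106.2 m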